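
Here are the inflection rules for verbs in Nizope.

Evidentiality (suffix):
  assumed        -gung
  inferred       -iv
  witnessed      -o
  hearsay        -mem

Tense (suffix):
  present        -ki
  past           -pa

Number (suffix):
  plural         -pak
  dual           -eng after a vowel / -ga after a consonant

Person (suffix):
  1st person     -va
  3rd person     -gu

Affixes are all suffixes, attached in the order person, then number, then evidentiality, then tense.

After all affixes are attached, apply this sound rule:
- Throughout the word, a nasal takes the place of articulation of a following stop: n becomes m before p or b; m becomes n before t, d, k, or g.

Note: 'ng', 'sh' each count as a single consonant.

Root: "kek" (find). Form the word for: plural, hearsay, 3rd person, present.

Attach person 3rd person -gu → kekgu.
Attach number plural -pak → kekgupak.
Attach evidentiality hearsay -mem → kekgupakmem.
Attach tense present -ki → kekgupakmemki.
Apply nasal assimilation: kekgupakmemki → kekgupakmenki.

kekgupakmenki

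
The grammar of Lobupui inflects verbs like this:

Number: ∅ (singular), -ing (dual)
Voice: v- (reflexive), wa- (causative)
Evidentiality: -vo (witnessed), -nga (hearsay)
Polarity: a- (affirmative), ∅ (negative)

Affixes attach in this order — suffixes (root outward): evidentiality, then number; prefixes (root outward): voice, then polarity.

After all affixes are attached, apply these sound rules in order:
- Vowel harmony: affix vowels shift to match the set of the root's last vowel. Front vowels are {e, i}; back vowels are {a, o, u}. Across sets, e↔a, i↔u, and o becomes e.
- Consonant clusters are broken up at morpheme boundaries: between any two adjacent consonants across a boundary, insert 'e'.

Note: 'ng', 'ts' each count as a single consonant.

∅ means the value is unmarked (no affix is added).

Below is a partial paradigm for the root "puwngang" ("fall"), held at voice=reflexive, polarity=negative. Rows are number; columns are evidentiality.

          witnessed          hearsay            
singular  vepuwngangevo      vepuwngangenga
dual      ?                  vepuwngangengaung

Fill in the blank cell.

Attach voice reflexive v- → vpuwngang.
polarity = negative: zero marking, form stays vpuwngang.
Attach evidentiality witnessed -vo → vpuwngangvo.
Attach number dual -ing → vpuwngangvoing.
Apply vowel harmony: vpuwngangvoing → vpuwngangvoung.
Apply epenthesis: vpuwngangvoung → vepuwngangevoung.

vepuwngangevoung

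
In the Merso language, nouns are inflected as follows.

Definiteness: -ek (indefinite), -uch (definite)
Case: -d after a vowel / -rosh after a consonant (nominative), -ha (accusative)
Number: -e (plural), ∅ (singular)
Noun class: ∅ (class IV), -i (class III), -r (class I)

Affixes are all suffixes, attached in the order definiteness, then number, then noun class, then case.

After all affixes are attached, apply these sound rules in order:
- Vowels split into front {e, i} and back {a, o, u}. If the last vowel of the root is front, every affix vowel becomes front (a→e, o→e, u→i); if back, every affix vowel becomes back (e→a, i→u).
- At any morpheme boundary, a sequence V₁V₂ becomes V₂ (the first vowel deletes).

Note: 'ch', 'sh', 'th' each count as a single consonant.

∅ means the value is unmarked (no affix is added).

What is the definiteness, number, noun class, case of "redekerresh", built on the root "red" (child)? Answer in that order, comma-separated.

indefinite, plural, class I, nominative

Segment: red-ek-e-r-rosh.
definiteness: -ek → indefinite.
number: -e → plural.
noun class: -r → class I.
case: -d/rosh → nominative.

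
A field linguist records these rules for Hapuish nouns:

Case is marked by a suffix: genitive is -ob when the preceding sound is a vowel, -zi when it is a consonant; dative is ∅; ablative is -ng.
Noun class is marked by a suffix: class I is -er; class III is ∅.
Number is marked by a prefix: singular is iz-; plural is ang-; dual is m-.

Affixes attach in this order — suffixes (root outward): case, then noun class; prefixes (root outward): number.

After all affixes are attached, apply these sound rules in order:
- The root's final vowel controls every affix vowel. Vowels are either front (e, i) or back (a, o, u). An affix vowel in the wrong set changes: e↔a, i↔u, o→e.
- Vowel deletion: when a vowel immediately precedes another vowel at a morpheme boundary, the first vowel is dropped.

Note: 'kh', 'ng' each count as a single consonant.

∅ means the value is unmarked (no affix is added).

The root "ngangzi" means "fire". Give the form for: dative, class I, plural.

Attach number plural ang- → angngangzi.
case = dative: zero marking, form stays angngangzi.
Attach noun class class I -er → angngangzier.
Apply vowel harmony: angngangzier → engngangzier.
Apply vowel deletion: engngangzier → engngangzer.

engngangzer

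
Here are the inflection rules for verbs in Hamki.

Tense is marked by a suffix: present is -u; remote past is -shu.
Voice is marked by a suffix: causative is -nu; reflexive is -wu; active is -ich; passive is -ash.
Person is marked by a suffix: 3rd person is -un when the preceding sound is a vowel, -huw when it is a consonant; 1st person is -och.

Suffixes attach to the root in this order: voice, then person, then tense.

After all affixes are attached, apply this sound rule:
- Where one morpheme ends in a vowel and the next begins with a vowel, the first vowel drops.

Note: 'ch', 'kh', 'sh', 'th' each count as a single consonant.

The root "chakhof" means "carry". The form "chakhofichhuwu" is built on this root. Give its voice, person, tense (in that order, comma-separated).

Segment: chakhof-ich-huw-u.
voice: -ich → active.
person: -un/huw → 3rd person.
tense: -u → present.

active, 3rd person, present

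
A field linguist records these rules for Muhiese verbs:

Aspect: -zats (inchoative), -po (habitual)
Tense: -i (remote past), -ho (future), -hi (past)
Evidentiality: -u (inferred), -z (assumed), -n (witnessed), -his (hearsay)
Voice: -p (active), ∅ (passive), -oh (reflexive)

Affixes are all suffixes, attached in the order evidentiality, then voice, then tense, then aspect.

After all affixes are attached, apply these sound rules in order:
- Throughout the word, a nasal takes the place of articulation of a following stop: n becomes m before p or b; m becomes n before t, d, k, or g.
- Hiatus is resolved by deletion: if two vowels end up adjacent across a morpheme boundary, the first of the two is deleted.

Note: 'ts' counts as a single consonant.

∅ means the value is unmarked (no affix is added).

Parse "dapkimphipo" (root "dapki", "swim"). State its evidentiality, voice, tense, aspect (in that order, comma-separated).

Segment: dapki-n-p-hi-po.
evidentiality: -n → witnessed.
voice: -p → active.
tense: -hi → past.
aspect: -po → habitual.

witnessed, active, past, habitual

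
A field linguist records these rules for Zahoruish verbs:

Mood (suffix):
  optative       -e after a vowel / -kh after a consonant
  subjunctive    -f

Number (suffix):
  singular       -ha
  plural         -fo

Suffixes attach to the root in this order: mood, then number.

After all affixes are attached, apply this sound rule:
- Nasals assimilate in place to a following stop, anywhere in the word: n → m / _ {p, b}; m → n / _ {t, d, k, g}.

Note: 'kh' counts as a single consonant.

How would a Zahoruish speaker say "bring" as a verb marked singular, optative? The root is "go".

goeha

Attach mood optative -e (after vowel 'o') → goe.
Attach number singular -ha → goeha.
Nasal assimilation: no change.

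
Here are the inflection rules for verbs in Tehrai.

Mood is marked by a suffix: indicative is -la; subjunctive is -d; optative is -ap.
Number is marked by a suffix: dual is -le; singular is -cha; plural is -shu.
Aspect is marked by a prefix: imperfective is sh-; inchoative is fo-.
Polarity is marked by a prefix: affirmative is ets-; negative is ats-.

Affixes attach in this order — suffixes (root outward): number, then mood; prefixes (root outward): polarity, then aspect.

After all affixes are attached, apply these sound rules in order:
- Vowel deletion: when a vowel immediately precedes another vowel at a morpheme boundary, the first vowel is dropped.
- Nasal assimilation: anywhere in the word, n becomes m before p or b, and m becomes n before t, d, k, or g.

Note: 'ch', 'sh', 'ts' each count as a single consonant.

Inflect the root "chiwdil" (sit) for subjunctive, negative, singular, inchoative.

Attach polarity negative ats- → atschiwdil.
Attach number singular -cha → atschiwdilcha.
Attach mood subjunctive -d → atschiwdilchad.
Attach aspect inchoative fo- → foatschiwdilchad.
Apply vowel deletion: foatschiwdilchad → fatschiwdilchad.
Nasal assimilation: no change.

fatschiwdilchad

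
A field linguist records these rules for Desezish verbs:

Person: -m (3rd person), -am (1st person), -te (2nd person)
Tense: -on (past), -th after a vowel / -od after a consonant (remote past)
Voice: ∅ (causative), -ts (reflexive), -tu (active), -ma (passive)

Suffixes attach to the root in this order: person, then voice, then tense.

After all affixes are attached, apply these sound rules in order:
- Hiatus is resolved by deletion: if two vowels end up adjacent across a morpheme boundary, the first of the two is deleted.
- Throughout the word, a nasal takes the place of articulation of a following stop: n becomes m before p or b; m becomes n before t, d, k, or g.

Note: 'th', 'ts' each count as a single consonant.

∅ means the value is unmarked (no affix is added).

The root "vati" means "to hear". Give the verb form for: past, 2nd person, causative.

vatiton

Attach person 2nd person -te → vatite.
voice = causative: zero marking, form stays vatite.
Attach tense past -on → vatiteon.
Apply vowel deletion: vatiteon → vatiton.
Nasal assimilation: no change.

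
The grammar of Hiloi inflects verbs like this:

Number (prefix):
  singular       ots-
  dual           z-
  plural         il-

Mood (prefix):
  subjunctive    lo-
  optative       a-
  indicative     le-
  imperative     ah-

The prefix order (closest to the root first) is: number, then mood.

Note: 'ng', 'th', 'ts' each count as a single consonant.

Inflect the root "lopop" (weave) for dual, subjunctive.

lozlopop

Attach number dual z- → zlopop.
Attach mood subjunctive lo- → lozlopop.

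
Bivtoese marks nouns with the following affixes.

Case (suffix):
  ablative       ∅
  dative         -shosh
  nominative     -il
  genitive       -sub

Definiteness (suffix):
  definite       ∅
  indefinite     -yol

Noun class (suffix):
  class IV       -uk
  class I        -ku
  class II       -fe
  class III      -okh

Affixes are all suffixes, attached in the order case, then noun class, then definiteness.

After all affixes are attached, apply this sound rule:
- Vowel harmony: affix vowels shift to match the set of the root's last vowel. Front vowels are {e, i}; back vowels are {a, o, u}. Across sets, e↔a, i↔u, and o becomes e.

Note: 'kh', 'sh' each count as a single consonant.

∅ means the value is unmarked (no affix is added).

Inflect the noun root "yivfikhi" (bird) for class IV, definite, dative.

Attach case dative -shosh → yivfikhishosh.
Attach noun class class IV -uk → yivfikhishoshuk.
definiteness = definite: zero marking, form stays yivfikhishoshuk.
Apply vowel harmony: yivfikhishoshuk → yivfikhisheshik.

yivfikhisheshik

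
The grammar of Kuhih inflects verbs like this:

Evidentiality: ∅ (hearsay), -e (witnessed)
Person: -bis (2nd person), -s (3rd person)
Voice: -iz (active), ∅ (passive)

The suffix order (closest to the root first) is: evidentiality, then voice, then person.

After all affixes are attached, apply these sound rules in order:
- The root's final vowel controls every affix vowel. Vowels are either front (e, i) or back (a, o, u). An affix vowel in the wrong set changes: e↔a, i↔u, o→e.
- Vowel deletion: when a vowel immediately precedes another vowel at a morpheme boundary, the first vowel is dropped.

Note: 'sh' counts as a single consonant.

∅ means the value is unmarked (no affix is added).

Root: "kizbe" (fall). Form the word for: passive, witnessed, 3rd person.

kizbes

Attach evidentiality witnessed -e → kizbee.
voice = passive: zero marking, form stays kizbee.
Attach person 3rd person -s → kizbees.
Vowel harmony: no change.
Apply vowel deletion: kizbees → kizbes.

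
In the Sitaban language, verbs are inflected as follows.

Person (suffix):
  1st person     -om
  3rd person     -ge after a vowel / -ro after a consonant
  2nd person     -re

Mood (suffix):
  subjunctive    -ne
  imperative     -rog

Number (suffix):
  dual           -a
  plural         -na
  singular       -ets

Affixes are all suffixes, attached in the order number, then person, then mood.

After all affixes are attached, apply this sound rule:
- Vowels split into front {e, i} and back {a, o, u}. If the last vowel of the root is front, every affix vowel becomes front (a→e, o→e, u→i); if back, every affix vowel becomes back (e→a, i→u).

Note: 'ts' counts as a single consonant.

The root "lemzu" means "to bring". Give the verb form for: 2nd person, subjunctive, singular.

lemzuatsrana

Attach number singular -ets → lemzuets.
Attach person 2nd person -re → lemzuetsre.
Attach mood subjunctive -ne → lemzuetsrene.
Apply vowel harmony: lemzuetsrene → lemzuatsrana.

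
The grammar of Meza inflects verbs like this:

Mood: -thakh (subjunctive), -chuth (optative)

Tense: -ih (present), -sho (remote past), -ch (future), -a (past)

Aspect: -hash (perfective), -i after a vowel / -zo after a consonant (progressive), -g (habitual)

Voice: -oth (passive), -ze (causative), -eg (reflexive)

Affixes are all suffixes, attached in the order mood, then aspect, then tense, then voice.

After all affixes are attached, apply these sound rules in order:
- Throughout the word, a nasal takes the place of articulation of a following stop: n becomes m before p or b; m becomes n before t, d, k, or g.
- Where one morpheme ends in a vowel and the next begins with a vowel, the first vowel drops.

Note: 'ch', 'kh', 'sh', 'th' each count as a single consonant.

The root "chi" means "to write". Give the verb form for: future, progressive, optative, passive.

Attach mood optative -chuth → chichuth.
Attach aspect progressive -zo (after consonant 'th') → chichuthzo.
Attach tense future -ch → chichuthzoch.
Attach voice passive -oth → chichuthzochoth.
Nasal assimilation: no change.
Vowel deletion: no change.

chichuthzochoth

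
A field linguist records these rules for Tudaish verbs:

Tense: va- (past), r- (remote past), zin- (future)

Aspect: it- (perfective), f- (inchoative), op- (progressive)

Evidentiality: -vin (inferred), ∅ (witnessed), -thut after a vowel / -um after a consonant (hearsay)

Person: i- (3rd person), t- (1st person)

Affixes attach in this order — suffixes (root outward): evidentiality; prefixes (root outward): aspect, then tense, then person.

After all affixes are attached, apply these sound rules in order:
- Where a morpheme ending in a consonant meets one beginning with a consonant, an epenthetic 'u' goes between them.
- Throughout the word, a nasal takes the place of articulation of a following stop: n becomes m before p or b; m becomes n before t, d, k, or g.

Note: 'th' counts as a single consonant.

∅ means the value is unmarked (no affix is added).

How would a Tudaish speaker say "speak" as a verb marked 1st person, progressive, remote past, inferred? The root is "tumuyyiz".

turoputumuyyizuvin

Attach aspect progressive op- → optumuyyiz.
Attach tense remote past r- → roptumuyyiz.
Attach person 1st person t- → troptumuyyiz.
Attach evidentiality inferred -vin → troptumuyyizvin.
Apply epenthesis: troptumuyyizvin → turoputumuyyizuvin.
Nasal assimilation: no change.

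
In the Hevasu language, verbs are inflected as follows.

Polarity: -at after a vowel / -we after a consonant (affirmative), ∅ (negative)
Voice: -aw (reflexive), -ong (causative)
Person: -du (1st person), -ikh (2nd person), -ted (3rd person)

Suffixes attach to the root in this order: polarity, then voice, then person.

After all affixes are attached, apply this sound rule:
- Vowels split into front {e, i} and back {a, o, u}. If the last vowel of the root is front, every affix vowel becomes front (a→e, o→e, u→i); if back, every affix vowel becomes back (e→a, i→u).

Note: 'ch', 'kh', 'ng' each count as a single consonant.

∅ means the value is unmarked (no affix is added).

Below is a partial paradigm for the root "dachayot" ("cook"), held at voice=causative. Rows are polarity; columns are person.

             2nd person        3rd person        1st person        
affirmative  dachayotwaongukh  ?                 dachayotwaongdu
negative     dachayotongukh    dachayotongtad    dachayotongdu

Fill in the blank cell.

dachayotwaongtad

Attach polarity affirmative -we (after consonant 't') → dachayotwe.
Attach voice causative -ong → dachayotweong.
Attach person 3rd person -ted → dachayotweongted.
Apply vowel harmony: dachayotweongted → dachayotwaongtad.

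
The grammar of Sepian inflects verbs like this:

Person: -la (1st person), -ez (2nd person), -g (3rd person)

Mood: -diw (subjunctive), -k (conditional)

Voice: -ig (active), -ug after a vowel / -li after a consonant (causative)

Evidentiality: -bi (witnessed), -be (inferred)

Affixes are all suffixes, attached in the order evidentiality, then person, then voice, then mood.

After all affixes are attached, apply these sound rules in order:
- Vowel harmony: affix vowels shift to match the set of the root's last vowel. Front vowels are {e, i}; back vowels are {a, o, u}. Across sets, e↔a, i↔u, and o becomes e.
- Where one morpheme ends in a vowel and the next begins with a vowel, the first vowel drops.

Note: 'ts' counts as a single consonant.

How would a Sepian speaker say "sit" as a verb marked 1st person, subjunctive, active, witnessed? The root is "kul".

kulbulugduw

Attach evidentiality witnessed -bi → kulbi.
Attach person 1st person -la → kulbila.
Attach voice active -ig → kulbilaig.
Attach mood subjunctive -diw → kulbilaigdiw.
Apply vowel harmony: kulbilaigdiw → kulbulaugduw.
Apply vowel deletion: kulbulaugduw → kulbulugduw.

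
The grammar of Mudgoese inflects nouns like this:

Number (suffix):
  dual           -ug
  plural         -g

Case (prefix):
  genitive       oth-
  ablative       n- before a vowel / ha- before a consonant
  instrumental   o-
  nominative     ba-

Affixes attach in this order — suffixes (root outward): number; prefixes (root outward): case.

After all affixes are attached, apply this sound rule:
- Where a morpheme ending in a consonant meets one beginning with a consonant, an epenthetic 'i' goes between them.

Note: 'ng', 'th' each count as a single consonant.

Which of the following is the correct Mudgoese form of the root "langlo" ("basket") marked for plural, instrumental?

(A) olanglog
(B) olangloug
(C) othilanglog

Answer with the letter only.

A

Attach number plural -g → langlog.
Attach case instrumental o- → olanglog.
Epenthesis: no change.
So the correct form is olanglog, option (A).
(B) olangloug is wrong: it uses dual instead of plural for number.
(C) othilanglog is wrong: it uses genitive instead of instrumental for case.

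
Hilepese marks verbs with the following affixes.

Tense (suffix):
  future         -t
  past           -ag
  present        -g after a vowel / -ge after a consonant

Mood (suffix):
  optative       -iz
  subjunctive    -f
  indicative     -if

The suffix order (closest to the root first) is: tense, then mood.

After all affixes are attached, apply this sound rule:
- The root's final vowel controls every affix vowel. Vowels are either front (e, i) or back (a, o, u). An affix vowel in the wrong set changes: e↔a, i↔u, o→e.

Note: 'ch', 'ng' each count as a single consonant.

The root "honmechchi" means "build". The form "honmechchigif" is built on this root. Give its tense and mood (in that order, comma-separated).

present, indicative

Segment: honmechchi-g-if.
tense: -g/ge → present.
mood: -if → indicative.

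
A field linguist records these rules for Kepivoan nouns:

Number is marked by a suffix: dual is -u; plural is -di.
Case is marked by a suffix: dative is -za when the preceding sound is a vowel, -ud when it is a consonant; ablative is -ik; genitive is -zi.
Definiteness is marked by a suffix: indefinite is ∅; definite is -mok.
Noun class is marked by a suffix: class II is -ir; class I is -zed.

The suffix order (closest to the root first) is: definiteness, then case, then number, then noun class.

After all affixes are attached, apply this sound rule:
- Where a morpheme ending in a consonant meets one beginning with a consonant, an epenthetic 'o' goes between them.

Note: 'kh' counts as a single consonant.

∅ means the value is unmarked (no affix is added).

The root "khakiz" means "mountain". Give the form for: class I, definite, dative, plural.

khakizomokudodized

Attach definiteness definite -mok → khakizmok.
Attach case dative -ud (after consonant 'k') → khakizmokud.
Attach number plural -di → khakizmokuddi.
Attach noun class class I -zed → khakizmokuddized.
Apply epenthesis: khakizmokuddized → khakizomokudodized.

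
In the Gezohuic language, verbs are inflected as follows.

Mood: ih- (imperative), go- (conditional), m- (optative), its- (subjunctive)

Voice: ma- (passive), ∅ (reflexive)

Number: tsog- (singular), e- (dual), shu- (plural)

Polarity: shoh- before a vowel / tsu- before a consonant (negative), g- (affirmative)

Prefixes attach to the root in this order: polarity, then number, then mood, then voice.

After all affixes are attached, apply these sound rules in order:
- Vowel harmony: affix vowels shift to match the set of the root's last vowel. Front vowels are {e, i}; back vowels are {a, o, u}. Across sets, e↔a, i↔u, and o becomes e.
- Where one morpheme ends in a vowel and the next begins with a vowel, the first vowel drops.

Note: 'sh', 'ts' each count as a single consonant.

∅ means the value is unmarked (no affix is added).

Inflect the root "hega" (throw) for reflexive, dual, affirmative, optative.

maghega

Attach polarity affirmative g- → ghega.
Attach number dual e- → eghega.
Attach mood optative m- → meghega.
voice = reflexive: zero marking, form stays meghega.
Apply vowel harmony: meghega → maghega.
Vowel deletion: no change.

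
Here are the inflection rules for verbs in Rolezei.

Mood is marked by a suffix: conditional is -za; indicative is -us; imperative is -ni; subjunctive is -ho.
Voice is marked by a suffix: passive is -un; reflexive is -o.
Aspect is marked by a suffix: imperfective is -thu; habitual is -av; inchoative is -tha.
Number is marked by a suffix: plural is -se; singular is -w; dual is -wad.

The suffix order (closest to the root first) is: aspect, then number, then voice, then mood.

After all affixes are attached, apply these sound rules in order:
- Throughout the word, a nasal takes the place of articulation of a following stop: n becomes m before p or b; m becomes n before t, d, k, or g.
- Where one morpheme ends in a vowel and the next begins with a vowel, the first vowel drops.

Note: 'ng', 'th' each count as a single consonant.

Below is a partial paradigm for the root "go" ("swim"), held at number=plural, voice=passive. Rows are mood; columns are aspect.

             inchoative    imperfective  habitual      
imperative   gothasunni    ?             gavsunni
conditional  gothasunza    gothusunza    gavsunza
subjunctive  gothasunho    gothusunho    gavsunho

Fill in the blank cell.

Attach aspect imperfective -thu → gothu.
Attach number plural -se → gothuse.
Attach voice passive -un → gothuseun.
Attach mood imperative -ni → gothuseunni.
Nasal assimilation: no change.
Apply vowel deletion: gothuseunni → gothusunni.

gothusunni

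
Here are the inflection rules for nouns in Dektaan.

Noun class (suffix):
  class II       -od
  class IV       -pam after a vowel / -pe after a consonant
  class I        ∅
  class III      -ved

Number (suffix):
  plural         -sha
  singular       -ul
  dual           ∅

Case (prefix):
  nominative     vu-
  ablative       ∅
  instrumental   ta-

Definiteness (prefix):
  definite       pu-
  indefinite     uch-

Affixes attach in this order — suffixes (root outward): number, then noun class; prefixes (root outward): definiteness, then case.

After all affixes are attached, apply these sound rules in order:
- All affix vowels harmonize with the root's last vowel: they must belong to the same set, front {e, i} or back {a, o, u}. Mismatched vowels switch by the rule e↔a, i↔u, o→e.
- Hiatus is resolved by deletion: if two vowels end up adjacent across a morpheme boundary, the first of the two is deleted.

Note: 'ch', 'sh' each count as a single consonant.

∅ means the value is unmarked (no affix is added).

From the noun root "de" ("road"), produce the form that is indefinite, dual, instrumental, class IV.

tichdepem

number = dual: zero marking, form stays de.
Attach definiteness indefinite uch- → uchde.
Attach noun class class IV -pam (after vowel 'e') → uchdepam.
Attach case instrumental ta- → tauchdepam.
Apply vowel harmony: tauchdepam → teichdepem.
Apply vowel deletion: teichdepem → tichdepem.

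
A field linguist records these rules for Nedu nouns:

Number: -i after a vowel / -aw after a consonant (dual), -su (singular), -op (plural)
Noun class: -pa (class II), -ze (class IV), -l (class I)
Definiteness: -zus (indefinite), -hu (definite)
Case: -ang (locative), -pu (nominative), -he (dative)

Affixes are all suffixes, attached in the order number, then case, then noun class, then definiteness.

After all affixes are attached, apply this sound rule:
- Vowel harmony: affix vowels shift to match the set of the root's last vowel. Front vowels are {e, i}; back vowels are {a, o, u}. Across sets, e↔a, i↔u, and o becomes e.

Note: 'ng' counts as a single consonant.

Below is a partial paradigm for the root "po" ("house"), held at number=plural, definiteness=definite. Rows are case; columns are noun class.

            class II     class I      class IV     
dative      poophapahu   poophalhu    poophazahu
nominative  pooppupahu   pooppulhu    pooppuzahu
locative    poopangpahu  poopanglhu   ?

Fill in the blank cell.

Attach number plural -op → poop.
Attach case locative -ang → poopang.
Attach noun class class IV -ze → poopangze.
Attach definiteness definite -hu → poopangzehu.
Apply vowel harmony: poopangzehu → poopangzahu.

poopangzahu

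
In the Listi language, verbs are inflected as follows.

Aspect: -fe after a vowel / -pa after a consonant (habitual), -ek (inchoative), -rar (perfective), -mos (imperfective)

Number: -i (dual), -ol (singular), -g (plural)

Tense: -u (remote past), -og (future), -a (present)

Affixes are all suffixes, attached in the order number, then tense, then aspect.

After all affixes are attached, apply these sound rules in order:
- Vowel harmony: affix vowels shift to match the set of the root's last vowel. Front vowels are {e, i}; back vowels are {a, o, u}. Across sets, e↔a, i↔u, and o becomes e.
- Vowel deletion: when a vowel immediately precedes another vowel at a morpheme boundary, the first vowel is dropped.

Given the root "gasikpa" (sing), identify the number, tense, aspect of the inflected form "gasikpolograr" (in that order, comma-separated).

singular, future, perfective

Segment: gasikpa-ol-og-rar.
number: -ol → singular.
tense: -og → future.
aspect: -rar → perfective.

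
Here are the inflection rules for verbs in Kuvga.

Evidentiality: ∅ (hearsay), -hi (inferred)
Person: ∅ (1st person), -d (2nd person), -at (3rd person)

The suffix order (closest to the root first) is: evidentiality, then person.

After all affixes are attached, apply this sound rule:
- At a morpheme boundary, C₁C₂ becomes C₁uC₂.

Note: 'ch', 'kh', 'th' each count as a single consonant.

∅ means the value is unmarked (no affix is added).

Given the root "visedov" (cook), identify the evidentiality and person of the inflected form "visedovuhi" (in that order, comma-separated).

inferred, 1st person

Segment: visedov-hi.
evidentiality: -hi → inferred.
person: ∅ → 1st person.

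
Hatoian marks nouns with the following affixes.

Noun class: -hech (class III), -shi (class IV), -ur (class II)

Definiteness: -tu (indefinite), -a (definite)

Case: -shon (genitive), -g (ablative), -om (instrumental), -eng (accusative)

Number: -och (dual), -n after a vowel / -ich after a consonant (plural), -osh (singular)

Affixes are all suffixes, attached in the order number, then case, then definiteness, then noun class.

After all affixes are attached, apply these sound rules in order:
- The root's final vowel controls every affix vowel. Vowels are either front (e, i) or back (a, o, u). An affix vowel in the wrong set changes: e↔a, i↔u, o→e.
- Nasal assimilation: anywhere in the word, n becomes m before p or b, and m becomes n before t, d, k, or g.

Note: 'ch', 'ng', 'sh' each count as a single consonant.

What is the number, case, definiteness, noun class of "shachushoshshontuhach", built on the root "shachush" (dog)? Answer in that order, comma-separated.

Segment: shachush-osh-shon-tu-hech.
number: -osh → singular.
case: -shon → genitive.
definiteness: -tu → indefinite.
noun class: -hech → class III.

singular, genitive, indefinite, class III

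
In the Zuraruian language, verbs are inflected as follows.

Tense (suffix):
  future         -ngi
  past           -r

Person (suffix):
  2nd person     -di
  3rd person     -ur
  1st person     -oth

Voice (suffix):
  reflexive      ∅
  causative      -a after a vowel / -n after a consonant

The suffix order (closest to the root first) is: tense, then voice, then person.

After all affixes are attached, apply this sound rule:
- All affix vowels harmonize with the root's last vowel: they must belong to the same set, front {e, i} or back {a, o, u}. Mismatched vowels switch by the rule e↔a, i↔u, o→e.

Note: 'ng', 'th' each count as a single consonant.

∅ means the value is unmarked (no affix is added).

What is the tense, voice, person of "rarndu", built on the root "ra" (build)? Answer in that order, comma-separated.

Segment: ra-r-n-di.
tense: -r → past.
voice: -a/n → causative.
person: -di → 2nd person.

past, causative, 2nd person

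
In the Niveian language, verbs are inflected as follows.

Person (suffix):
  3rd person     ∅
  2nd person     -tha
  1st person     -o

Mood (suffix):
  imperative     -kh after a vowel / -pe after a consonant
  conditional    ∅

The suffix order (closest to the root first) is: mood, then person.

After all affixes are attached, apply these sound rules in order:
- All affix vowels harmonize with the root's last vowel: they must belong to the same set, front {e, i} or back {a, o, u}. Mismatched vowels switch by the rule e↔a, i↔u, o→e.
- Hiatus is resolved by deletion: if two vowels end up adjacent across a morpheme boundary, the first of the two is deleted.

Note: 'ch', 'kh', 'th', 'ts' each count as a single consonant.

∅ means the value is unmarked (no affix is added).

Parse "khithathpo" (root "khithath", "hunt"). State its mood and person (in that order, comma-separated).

imperative, 1st person

Segment: khithath-pe-o.
mood: -kh/pe → imperative.
person: -o → 1st person.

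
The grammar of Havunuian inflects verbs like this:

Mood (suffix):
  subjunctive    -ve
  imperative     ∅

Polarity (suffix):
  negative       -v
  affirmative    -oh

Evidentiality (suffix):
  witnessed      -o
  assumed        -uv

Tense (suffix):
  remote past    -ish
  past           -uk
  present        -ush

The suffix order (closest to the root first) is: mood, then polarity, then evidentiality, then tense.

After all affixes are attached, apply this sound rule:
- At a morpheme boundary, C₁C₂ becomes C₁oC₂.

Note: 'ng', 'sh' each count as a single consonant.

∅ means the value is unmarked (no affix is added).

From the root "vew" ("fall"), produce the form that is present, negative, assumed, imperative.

vewovuvush

mood = imperative: zero marking, form stays vew.
Attach polarity negative -v → vewv.
Attach evidentiality assumed -uv → vewvuv.
Attach tense present -ush → vewvuvush.
Apply epenthesis: vewvuvush → vewovuvush.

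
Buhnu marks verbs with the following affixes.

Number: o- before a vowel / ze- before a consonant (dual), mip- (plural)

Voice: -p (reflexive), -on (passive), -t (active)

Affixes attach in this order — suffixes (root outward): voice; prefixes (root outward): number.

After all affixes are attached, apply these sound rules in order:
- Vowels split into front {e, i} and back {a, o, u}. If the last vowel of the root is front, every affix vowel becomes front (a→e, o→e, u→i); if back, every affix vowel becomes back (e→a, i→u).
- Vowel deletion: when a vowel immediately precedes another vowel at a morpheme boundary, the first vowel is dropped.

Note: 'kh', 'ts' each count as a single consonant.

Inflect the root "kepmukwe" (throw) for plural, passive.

Attach voice passive -on → kepmukweon.
Attach number plural mip- → mipkepmukweon.
Apply vowel harmony: mipkepmukweon → mipkepmukween.
Apply vowel deletion: mipkepmukween → mipkepmukwen.

mipkepmukwen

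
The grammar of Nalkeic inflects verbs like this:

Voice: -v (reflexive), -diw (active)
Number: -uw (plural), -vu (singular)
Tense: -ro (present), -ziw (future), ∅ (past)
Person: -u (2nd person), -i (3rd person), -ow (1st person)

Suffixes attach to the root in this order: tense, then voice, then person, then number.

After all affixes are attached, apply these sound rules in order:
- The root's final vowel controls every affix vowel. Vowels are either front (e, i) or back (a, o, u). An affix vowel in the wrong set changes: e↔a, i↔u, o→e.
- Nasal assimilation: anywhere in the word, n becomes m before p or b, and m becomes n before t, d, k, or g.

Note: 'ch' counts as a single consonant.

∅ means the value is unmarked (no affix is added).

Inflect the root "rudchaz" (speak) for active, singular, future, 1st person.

Attach tense future -ziw → rudchazziw.
Attach voice active -diw → rudchazziwdiw.
Attach person 1st person -ow → rudchazziwdiwow.
Attach number singular -vu → rudchazziwdiwowvu.
Apply vowel harmony: rudchazziwdiwowvu → rudchazzuwduwowvu.
Nasal assimilation: no change.

rudchazzuwduwowvu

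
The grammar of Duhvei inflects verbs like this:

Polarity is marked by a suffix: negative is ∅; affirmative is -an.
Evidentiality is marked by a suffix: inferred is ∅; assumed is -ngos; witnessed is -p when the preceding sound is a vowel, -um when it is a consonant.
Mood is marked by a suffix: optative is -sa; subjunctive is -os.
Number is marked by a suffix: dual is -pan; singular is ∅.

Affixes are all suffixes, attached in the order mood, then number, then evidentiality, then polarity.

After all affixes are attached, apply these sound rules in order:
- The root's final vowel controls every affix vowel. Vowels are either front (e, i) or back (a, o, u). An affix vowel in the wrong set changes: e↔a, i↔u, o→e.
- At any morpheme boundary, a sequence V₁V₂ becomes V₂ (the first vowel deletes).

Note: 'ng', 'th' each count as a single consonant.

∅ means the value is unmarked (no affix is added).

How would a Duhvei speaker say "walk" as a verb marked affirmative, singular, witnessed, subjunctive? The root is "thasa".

Attach mood subjunctive -os → thasaos.
number = singular: zero marking, form stays thasaos.
Attach evidentiality witnessed -um (after consonant 's') → thasaosum.
Attach polarity affirmative -an → thasaosuman.
Vowel harmony: no change.
Apply vowel deletion: thasaosuman → thasosuman.

thasosuman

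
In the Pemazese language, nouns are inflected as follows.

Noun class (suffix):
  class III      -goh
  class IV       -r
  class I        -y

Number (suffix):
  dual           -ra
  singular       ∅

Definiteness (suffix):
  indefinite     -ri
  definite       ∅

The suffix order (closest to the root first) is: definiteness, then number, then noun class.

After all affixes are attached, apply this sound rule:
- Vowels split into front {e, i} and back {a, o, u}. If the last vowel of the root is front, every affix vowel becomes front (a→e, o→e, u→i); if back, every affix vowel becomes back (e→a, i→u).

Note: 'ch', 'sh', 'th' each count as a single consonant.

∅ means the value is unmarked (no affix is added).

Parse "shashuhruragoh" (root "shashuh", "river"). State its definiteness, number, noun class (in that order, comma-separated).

Segment: shashuh-ri-ra-goh.
definiteness: -ri → indefinite.
number: -ra → dual.
noun class: -goh → class III.

indefinite, dual, class III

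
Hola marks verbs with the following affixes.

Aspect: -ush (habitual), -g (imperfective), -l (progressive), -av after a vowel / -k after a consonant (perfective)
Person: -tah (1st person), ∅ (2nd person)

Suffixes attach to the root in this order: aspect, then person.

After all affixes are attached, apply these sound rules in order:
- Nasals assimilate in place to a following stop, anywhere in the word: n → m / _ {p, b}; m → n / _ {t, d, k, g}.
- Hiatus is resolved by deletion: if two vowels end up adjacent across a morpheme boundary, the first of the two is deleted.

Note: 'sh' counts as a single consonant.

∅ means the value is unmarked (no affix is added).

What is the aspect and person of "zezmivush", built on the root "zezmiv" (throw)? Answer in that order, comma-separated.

Segment: zezmiv-ush.
aspect: -ush → habitual.
person: ∅ → 2nd person.

habitual, 2nd person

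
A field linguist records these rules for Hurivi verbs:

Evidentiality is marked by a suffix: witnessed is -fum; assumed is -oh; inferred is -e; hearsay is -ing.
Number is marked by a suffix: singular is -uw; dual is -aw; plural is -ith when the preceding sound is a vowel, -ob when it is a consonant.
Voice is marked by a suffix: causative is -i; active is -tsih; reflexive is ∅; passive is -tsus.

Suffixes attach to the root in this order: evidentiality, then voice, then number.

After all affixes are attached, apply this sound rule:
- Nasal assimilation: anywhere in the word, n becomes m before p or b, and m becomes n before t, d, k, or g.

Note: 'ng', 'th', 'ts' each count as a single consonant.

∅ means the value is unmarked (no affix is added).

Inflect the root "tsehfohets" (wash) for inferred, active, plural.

tsehfohetsetsihob

Attach evidentiality inferred -e → tsehfohetse.
Attach voice active -tsih → tsehfohetsetsih.
Attach number plural -ob (after consonant 'h') → tsehfohetsetsihob.
Nasal assimilation: no change.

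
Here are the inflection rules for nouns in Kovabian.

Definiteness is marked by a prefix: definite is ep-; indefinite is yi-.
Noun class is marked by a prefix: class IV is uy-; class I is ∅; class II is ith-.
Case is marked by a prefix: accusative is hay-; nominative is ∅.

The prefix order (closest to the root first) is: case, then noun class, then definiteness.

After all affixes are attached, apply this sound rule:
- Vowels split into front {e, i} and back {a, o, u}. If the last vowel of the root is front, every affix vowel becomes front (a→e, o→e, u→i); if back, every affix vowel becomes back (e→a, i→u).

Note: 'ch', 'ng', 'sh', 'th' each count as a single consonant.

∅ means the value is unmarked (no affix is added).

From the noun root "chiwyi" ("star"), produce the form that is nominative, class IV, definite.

case = nominative: zero marking, form stays chiwyi.
Attach noun class class IV uy- → uychiwyi.
Attach definiteness definite ep- → epuychiwyi.
Apply vowel harmony: epuychiwyi → epiychiwyi.

epiychiwyi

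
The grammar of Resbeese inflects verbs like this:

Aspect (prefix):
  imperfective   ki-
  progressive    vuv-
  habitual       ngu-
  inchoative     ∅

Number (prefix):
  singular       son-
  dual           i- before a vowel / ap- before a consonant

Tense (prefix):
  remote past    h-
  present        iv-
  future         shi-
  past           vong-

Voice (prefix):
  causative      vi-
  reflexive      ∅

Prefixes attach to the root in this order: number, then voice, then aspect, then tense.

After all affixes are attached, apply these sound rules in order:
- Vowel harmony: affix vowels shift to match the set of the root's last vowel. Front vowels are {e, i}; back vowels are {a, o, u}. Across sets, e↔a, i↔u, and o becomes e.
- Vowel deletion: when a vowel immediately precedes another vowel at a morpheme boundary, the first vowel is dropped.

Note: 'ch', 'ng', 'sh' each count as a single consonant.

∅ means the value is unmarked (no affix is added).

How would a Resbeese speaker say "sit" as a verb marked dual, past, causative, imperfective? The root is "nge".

Attach number dual ap- (before consonant 'ng') → apnge.
Attach voice causative vi- → viapnge.
Attach aspect imperfective ki- → kiviapnge.
Attach tense past vong- → vongkiviapnge.
Apply vowel harmony: vongkiviapnge → vengkiviepnge.
Apply vowel deletion: vengkiviepnge → vengkivepnge.

vengkivepnge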